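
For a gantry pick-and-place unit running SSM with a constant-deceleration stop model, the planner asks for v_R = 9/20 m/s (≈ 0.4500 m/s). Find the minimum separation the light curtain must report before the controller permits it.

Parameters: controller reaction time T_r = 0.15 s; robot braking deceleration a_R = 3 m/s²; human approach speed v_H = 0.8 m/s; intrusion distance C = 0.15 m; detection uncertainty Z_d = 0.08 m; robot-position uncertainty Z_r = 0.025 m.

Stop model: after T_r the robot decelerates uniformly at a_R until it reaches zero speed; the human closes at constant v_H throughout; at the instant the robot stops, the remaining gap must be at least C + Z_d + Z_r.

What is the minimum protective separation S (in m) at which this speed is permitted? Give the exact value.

stop time T_s = (9/20)/3 = 0.1500 s
robot in T_r: 0.4500·0.1500 = 0.0675 m
robot under decel: 0.4500²/(2·3.0000) = 0.0338 m
human closes 0.8000·0.3000 = 0.2400 m
residual clearance needed = 0.1500+0.0800+0.0250 = 0.2550 m
S_min ≈ 0.0675+0.0338+0.2400+0.2550  ⇒  S_min = 477/800 m

S_min = 477/800 m = 0.5962 m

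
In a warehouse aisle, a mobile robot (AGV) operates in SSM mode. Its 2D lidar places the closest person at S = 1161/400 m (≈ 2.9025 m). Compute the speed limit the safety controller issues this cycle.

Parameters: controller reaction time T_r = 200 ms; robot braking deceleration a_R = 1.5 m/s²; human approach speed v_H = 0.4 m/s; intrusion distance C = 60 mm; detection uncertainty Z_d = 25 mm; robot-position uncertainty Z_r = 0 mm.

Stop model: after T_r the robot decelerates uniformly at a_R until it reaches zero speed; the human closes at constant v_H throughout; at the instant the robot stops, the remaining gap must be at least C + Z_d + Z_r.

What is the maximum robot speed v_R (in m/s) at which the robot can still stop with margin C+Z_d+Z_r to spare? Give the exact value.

v_R_max = 9/4 m/s = 2.2500 m/s

quadratic (1/3)·v² + (7/15)·v + (-219/80) = 0
  disc = (7/15)² − 4·(1/3)·(-219/80) = 3481/900 ; √disc = 59/30
  v_R = (−(7/15) + 59/30) / (2·(1/3)) = 9/4 m/s
check:
T_s = v_R/a_R = (9/4)/(3/2) = 1.5000 s
robot covers v_R·T_r = 2.2500·0.2000 = 0.4500 m before braking
robot under decel: 2.2500²/(2·1.5000) = 1.6875 m
person approaches 0.4000·(0.2000+1.5000) = 0.6800 m
C+Z_d+Z_r = 0.0600+0.0250+0.0000 = 0.0850 m
sum ≈ 0.4500+1.6875+0.6800+0.0850 ≈ 2.9025 m = S ✓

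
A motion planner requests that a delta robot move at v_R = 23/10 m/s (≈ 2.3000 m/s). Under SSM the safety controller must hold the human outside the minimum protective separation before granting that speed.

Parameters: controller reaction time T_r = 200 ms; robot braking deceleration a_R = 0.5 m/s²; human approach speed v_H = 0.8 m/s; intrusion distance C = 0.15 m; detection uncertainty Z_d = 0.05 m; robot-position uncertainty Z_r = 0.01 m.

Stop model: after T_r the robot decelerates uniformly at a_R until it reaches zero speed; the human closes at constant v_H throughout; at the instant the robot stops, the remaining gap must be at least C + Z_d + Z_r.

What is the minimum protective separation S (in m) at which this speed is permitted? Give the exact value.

braking lasts T_s = (23/10)/(1/2) = 4.6000 s
reaction-phase robot travel = 2.3000·0.2000 = 0.4600 m
robot covers 2.3000·4.6000 − ½·0.5000·4.6000² = 5.2900 m while stopping
human over T_r+T_s: 0.8000·(0.2000+4.6000) = 3.8400 m
residual clearance needed = 0.1500+0.0500+0.0100 = 0.2100 m
S_min ≈ 0.4600+5.2900+3.8400+0.2100  ⇒  S_min = 49/5 m

S_min = 49/5 m = 9.8000 m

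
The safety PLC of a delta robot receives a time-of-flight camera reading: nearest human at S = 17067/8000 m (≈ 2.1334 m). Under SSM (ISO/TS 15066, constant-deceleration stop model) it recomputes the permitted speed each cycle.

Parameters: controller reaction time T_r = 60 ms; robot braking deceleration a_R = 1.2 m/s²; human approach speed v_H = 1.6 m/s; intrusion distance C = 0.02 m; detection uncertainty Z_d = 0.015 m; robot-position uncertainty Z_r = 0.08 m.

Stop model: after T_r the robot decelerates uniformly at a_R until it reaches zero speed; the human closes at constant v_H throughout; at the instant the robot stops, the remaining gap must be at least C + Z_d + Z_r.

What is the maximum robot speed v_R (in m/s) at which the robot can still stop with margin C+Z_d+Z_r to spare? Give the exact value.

v_R_max = 21/20 m/s = 1.0500 m/s

collect terms ⇒ (5/12)·v_R² + (209/150)·v_R + (-15379/8000) = 0
  disc = (209/150)² − 4·(5/12)·(-15379/8000) = 1852321/360000 ; √disc = 1361/600
  v_R = (−(209/150) + 1361/600) / (2·(5/12)) = 21/20 m/s
check:
braking lasts T_s = (21/20)/(6/5) = 0.8750 s
robot in T_r: 1.0500·0.0600 = 0.0630 m
robot covers 1.0500·0.8750 − ½·1.2000·0.8750² = 0.4594 m while stopping
human closes 1.6000·0.9350 = 1.4960 m
margins: 0.0200+0.0150+0.0800 = 0.1150 m
sum ≈ 0.0630+0.4594+1.4960+0.1150 ≈ 2.1334 m = S ✓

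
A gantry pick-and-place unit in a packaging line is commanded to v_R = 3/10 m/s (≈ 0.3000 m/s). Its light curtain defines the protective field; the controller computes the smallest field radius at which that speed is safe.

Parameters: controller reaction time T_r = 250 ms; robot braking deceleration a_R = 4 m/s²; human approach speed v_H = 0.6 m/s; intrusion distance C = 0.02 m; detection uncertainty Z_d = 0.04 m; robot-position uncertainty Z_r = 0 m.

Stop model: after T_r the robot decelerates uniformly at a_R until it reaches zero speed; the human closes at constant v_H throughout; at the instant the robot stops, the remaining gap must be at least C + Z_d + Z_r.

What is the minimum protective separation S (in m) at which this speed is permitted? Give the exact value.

S_min = 273/800 m = 0.3412 m

braking lasts T_s = (3/10)/4 = 0.0750 s
reaction-phase robot travel = 0.3000·0.2500 = 0.0750 m
robot covers 0.3000·0.0750 − ½·4.0000·0.0750² = 0.0112 m while stopping
person approaches 0.6000·(0.2500+0.0750) = 0.1950 m
C+Z_d+Z_r = 0.0200+0.0400+0.0000 = 0.0600 m
S_min ≈ 0.0750+0.0112+0.1950+0.0600  ⇒  S_min = 273/800 m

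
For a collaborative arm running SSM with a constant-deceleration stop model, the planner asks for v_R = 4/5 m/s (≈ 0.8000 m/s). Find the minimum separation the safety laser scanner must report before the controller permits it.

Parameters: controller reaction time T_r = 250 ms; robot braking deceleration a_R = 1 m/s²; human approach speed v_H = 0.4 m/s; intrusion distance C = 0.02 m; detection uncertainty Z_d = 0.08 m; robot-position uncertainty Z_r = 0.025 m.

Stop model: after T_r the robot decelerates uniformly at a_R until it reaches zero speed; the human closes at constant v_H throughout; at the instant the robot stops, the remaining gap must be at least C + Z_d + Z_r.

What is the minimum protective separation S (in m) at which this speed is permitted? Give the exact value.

S_min = 213/200 m = 1.0650 m

braking lasts T_s = (4/5)/1 = 0.8000 s
robot covers v_R·T_r = 0.8000·0.2500 = 0.2000 m before braking
braking distance = 0.8000²/(2·1.0000) = 0.3200 m
human closes 0.4000·1.0500 = 0.4200 m
C+Z_d+Z_r = 0.0200+0.0800+0.0250 = 0.1250 m
S_min ≈ 0.2000+0.3200+0.4200+0.1250  ⇒  S_min = 213/200 m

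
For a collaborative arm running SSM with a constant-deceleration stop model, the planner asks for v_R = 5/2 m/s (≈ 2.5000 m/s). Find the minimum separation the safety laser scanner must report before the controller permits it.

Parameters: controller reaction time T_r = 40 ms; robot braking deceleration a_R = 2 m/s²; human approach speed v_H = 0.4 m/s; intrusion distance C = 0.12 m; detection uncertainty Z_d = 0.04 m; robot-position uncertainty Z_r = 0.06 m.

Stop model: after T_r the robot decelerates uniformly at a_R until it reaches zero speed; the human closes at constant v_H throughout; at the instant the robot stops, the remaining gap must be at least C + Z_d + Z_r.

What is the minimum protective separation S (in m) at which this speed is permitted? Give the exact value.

T_s = v_R/a_R = (5/2)/2 = 1.2500 s
robot covers v_R·T_r = 2.5000·0.0400 = 0.1000 m before braking
braking distance = 2.5000²/(2·2.0000) = 1.5625 m
human closes 0.4000·1.2900 = 0.5160 m
residual clearance needed = 0.1200+0.0400+0.0600 = 0.2200 m
S_min ≈ 0.1000+1.5625+0.5160+0.2200  ⇒  S_min = 4797/2000 m

S_min = 4797/2000 m = 2.3985 m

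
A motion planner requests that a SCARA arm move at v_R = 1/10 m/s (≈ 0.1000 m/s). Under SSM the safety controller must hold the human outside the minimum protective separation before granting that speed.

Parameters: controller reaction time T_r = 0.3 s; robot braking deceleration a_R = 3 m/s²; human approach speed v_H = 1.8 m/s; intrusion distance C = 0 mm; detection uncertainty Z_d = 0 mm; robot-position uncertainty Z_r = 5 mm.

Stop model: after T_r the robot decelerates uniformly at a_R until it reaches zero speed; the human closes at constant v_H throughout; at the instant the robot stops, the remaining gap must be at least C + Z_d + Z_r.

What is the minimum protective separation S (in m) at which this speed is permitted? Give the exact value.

S_min = 191/300 m = 0.6367 m

T_s = v_R/a_R = (1/10)/3 = 0.0333 s
robot in T_r: 0.1000·0.3000 = 0.0300 m
robot covers 0.1000·0.0333 − ½·3.0000·0.0333² = 0.0017 m while stopping
human over T_r+T_s: 1.8000·(0.3000+0.0333) = 0.6000 m
residual clearance needed = 0.0000+0.0000+0.0050 = 0.0050 m
S_min ≈ 0.0300+0.0017+0.6000+0.0050  ⇒  S_min = 191/300 m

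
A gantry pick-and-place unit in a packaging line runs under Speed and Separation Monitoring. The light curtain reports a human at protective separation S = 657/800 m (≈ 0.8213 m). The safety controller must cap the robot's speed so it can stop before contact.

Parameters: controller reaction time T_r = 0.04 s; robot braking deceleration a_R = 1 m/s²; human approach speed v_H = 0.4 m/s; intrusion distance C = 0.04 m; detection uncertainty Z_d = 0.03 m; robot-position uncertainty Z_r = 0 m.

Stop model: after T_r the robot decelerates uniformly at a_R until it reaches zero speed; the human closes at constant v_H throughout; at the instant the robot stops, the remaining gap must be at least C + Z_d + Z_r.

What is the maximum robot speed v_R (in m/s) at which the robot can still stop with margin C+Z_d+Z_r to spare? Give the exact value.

at the boundary: (1/2)·v² + (11/25)·v + (-2941/4000) = 0
  disc = (11/25)² − 4·(1/2)·(-2941/4000) = 16641/10000 ; √disc = 129/100
  v_R = (−(11/25) + 129/100) / (2·(1/2)) = 17/20 m/s
check:
braking lasts T_s = (17/20)/1 = 0.8500 s
reaction-phase robot travel = 0.8500·0.0400 = 0.0340 m
robot covers 0.8500·0.8500 − ½·1.0000·0.8500² = 0.3613 m while stopping
person approaches 0.4000·(0.0400+0.8500) = 0.3560 m
residual clearance needed = 0.0400+0.0300+0.0000 = 0.0700 m
sum ≈ 0.0340+0.3613+0.3560+0.0700 ≈ 0.8213 m = S ✓

v_R_max = 17/20 m/s = 0.8500 m/s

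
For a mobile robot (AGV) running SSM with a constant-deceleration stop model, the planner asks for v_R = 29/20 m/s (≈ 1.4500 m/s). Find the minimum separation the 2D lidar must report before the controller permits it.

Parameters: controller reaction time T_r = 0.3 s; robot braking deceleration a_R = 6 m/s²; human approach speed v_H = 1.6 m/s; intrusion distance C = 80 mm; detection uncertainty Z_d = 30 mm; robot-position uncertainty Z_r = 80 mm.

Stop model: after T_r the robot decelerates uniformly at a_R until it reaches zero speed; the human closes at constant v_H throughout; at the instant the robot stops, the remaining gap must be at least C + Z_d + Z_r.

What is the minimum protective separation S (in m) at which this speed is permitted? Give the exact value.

S_min = 2667/1600 m = 1.6669 m

T_s = v_R/a_R = (29/20)/6 = 0.2417 s
robot in T_r: 1.4500·0.3000 = 0.4350 m
robot under decel: 1.4500²/(2·6.0000) = 0.1752 m
human closes 1.6000·0.5417 = 0.8667 m
margins: 0.0800+0.0300+0.0800 = 0.1900 m
S_min ≈ 0.4350+0.1752+0.8667+0.1900  ⇒  S_min = 2667/1600 m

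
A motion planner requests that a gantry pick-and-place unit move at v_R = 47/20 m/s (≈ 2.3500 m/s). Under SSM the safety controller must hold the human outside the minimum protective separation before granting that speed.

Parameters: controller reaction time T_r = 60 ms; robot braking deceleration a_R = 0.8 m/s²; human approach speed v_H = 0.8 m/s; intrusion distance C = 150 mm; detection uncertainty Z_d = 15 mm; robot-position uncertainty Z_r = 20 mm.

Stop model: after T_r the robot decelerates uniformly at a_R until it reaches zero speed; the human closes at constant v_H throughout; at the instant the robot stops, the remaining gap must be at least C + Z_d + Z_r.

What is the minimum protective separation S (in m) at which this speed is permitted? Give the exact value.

S_min = 98809/16000 m = 6.1756 m

T_s = v_R/a_R = (47/20)/(4/5) = 2.9375 s
robot covers v_R·T_r = 2.3500·0.0600 = 0.1410 m before braking
braking distance = 2.3500²/(2·0.8000) = 3.4516 m
person approaches 0.8000·(0.0600+2.9375) = 2.3980 m
margins: 0.1500+0.0150+0.0200 = 0.1850 m
S_min ≈ 0.1410+3.4516+2.3980+0.1850  ⇒  S_min = 98809/16000 m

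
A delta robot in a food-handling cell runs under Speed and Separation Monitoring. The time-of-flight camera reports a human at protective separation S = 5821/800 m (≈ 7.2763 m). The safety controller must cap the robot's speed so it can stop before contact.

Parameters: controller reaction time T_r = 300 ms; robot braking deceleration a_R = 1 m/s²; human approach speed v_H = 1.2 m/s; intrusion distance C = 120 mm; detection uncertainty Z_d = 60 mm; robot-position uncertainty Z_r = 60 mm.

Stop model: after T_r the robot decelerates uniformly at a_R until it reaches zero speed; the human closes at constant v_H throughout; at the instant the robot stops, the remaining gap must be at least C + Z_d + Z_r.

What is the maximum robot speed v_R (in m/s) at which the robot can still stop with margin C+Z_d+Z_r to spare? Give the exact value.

v_R_max = 49/20 m/s = 2.4500 m/s

quadratic (1/2)·v² + (3/2)·v + (-5341/800) = 0
  disc = (3/2)² − 4·(1/2)·(-5341/800) = 6241/400 ; √disc = 79/20
  v_R = (−(3/2) + 79/20) / (2·(1/2)) = 49/20 m/s
check:
braking lasts T_s = (49/20)/1 = 2.4500 s
robot covers v_R·T_r = 2.4500·0.3000 = 0.7350 m before braking
braking distance = 2.4500²/(2·1.0000) = 3.0013 m
human closes 1.2000·2.7500 = 3.3000 m
residual clearance needed = 0.1200+0.0600+0.0600 = 0.2400 m
sum ≈ 0.7350+3.0013+3.3000+0.2400 ≈ 7.2763 m = S ✓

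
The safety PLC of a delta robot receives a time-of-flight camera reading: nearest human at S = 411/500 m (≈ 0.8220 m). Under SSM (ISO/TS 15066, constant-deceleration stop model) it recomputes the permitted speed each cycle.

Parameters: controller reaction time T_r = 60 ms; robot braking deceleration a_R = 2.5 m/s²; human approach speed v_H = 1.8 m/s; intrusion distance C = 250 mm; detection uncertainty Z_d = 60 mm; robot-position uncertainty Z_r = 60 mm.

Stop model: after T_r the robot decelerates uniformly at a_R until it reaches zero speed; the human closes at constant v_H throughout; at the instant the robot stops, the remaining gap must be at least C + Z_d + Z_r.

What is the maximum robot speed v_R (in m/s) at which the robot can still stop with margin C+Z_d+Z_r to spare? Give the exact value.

v_R_max = 2/5 m/s = 0.4000 m/s

at the boundary: (1/5)·v² + (39/50)·v + (-43/125) = 0
  disc = (39/50)² − 4·(1/5)·(-43/125) = 2209/2500 ; √disc = 47/50
  v_R = (−(39/50) + 47/50) / (2·(1/5)) = 2/5 m/s
check:
stop time T_s = (2/5)/(5/2) = 0.1600 s
reaction-phase robot travel = 0.4000·0.0600 = 0.0240 m
braking distance = 0.4000²/(2·2.5000) = 0.0320 m
person approaches 1.8000·(0.0600+0.1600) = 0.3960 m
margins: 0.2500+0.0600+0.0600 = 0.3700 m
sum ≈ 0.0240+0.0320+0.3960+0.3700 ≈ 0.8220 m = S ✓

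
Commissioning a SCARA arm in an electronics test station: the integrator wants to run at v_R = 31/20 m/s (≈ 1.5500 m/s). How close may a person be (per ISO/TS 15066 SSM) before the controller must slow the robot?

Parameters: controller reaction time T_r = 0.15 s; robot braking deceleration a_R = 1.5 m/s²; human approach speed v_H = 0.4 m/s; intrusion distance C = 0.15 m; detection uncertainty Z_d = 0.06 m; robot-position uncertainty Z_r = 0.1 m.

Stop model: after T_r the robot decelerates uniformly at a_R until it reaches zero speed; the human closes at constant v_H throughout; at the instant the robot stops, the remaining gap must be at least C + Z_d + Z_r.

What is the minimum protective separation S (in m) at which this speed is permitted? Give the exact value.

S_min = 109/60 m = 1.8167 m

stop time T_s = (31/20)/(3/2) = 1.0333 s
robot covers v_R·T_r = 1.5500·0.1500 = 0.2325 m before braking
robot under decel: 1.5500²/(2·1.5000) = 0.8008 m
human closes 0.4000·1.1833 = 0.4733 m
residual clearance needed = 0.1500+0.0600+0.1000 = 0.3100 m
S_min ≈ 0.2325+0.8008+0.4733+0.3100  ⇒  S_min = 109/60 m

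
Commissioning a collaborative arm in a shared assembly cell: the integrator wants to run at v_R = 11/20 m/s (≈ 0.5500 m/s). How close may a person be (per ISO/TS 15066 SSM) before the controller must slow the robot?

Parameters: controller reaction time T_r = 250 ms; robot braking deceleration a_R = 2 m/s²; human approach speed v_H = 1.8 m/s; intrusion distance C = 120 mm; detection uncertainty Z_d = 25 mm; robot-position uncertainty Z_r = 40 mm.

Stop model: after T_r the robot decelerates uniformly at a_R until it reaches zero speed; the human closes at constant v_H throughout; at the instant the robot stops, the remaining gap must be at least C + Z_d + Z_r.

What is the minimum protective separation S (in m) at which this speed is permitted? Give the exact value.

T_s = v_R/a_R = (11/20)/2 = 0.2750 s
reaction-phase robot travel = 0.5500·0.2500 = 0.1375 m
braking distance = 0.5500²/(2·2.0000) = 0.0756 m
human closes 1.8000·0.5250 = 0.9450 m
margins: 0.1200+0.0250+0.0400 = 0.1850 m
S_min ≈ 0.1375+0.0756+0.9450+0.1850  ⇒  S_min = 2149/1600 m

S_min = 2149/1600 m = 1.3431 m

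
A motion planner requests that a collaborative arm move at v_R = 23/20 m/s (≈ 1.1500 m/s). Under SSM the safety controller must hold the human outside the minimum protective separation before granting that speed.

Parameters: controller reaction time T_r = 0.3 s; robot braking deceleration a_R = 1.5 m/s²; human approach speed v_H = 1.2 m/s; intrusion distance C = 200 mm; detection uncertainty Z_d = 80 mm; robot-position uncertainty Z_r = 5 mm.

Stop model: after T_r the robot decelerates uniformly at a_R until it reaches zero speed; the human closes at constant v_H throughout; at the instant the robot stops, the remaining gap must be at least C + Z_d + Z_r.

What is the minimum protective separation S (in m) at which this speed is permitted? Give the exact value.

braking lasts T_s = (23/20)/(3/2) = 0.7667 s
robot covers v_R·T_r = 1.1500·0.3000 = 0.3450 m before braking
robot covers 1.1500·0.7667 − ½·1.5000·0.7667² = 0.4408 m while stopping
human over T_r+T_s: 1.2000·(0.3000+0.7667) = 1.2800 m
C+Z_d+Z_r = 0.2000+0.0800+0.0050 = 0.2850 m
S_min ≈ 0.3450+0.4408+1.2800+0.2850  ⇒  S_min = 2821/1200 m

S_min = 2821/1200 m = 2.3508 m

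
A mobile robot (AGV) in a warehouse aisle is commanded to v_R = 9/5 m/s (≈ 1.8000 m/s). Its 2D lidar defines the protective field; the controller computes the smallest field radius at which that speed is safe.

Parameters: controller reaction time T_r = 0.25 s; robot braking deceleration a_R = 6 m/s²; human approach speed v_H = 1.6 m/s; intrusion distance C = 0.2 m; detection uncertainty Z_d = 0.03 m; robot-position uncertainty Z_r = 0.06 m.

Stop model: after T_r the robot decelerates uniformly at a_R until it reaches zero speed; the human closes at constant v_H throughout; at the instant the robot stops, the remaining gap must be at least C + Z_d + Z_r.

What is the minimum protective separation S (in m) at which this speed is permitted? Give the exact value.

S_min = 189/100 m = 1.8900 m

T_s = v_R/a_R = (9/5)/6 = 0.3000 s
robot in T_r: 1.8000·0.2500 = 0.4500 m
braking distance = 1.8000²/(2·6.0000) = 0.2700 m
human closes 1.6000·0.5500 = 0.8800 m
C+Z_d+Z_r = 0.2000+0.0300+0.0600 = 0.2900 m
S_min ≈ 0.4500+0.2700+0.8800+0.2900  ⇒  S_min = 189/100 m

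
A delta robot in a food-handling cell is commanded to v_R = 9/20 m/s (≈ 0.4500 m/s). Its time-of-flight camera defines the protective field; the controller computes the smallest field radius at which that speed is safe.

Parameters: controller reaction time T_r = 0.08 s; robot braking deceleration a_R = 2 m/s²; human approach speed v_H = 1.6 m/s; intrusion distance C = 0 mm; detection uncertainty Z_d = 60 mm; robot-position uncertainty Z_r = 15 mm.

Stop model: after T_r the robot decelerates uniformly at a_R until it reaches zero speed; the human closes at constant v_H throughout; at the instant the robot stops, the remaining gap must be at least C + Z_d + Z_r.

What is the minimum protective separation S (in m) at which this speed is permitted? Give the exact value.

braking lasts T_s = (9/20)/2 = 0.2250 s
robot covers v_R·T_r = 0.4500·0.0800 = 0.0360 m before braking
braking distance = 0.4500²/(2·2.0000) = 0.0506 m
person approaches 1.6000·(0.0800+0.2250) = 0.4880 m
residual clearance needed = 0.0000+0.0600+0.0150 = 0.0750 m
S_min ≈ 0.0360+0.0506+0.4880+0.0750  ⇒  S_min = 5197/8000 m

S_min = 5197/8000 m = 0.6496 m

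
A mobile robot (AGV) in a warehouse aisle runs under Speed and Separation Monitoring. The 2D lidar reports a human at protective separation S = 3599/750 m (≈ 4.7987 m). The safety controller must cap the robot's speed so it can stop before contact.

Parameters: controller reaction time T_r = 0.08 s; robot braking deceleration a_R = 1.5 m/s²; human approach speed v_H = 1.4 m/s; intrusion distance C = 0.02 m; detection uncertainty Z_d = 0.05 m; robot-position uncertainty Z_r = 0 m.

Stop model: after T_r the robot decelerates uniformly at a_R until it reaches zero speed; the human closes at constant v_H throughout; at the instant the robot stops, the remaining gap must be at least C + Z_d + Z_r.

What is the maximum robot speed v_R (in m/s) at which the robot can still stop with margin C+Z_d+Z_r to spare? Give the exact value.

v_R_max = 5/2 m/s = 2.5000 m/s

collect terms ⇒ (1/3)·v_R² + (76/75)·v_R + (-277/60) = 0
  disc = (76/75)² − 4·(1/3)·(-277/60) = 4489/625 ; √disc = 67/25
  v_R = (−(76/75) + 67/25) / (2·(1/3)) = 5/2 m/s
check:
braking lasts T_s = (5/2)/(3/2) = 1.6667 s
robot covers v_R·T_r = 2.5000·0.0800 = 0.2000 m before braking
braking distance = 2.5000²/(2·1.5000) = 2.0833 m
human over T_r+T_s: 1.4000·(0.0800+1.6667) = 2.4453 m
residual clearance needed = 0.0200+0.0500+0.0000 = 0.0700 m
sum ≈ 0.2000+2.0833+2.4453+0.0700 ≈ 4.7987 m = S ✓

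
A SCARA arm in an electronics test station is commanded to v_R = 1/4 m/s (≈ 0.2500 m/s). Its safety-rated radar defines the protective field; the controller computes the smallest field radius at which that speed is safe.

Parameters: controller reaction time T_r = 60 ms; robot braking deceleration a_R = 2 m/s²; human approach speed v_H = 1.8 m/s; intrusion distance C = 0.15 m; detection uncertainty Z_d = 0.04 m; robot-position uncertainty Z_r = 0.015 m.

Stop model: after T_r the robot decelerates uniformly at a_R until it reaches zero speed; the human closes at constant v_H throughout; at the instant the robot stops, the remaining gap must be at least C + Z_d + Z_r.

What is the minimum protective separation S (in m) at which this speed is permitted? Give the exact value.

S_min = 4549/8000 m = 0.5686 m

stop time T_s = (1/4)/2 = 0.1250 s
reaction-phase robot travel = 0.2500·0.0600 = 0.0150 m
robot covers 0.2500·0.1250 − ½·2.0000·0.1250² = 0.0156 m while stopping
person approaches 1.8000·(0.0600+0.1250) = 0.3330 m
C+Z_d+Z_r = 0.1500+0.0400+0.0150 = 0.2050 m
S_min ≈ 0.0150+0.0156+0.3330+0.2050  ⇒  S_min = 4549/8000 m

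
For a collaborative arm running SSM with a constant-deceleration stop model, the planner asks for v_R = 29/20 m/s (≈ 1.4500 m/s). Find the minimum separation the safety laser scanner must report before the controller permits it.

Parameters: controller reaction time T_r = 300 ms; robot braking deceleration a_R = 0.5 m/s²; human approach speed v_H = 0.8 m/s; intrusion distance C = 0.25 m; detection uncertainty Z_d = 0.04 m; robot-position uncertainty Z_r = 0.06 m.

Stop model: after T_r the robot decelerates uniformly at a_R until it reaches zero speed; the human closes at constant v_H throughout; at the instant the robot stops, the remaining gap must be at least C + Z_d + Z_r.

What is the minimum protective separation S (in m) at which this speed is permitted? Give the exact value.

braking lasts T_s = (29/20)/(1/2) = 2.9000 s
reaction-phase robot travel = 1.4500·0.3000 = 0.4350 m
robot under decel: 1.4500²/(2·0.5000) = 2.1025 m
person approaches 0.8000·(0.3000+2.9000) = 2.5600 m
residual clearance needed = 0.2500+0.0400+0.0600 = 0.3500 m
S_min ≈ 0.4350+2.1025+2.5600+0.3500  ⇒  S_min = 2179/400 m

S_min = 2179/400 m = 5.4475 m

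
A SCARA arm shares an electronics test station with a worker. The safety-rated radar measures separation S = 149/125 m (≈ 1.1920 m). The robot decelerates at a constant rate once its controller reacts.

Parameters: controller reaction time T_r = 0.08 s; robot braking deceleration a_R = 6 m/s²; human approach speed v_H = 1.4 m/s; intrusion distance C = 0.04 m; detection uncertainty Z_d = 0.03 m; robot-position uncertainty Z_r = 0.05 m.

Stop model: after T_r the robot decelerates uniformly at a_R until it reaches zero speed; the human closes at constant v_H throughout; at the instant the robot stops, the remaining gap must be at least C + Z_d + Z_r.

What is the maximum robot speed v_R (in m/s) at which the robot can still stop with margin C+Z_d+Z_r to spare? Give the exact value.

v_R_max = 2 m/s = 2.0000 m/s

quadratic (1/12)·v² + (47/150)·v + (-24/25) = 0
  disc = (47/150)² − 4·(1/12)·(-24/25) = 9409/22500 ; √disc = 97/150
  v_R = (−(47/150) + 97/150) / (2·(1/12)) = 2 m/s
check:
stop time T_s = 2/6 = 0.3333 s
robot in T_r: 2.0000·0.0800 = 0.1600 m
braking distance = 2.0000²/(2·6.0000) = 0.3333 m
human over T_r+T_s: 1.4000·(0.0800+0.3333) = 0.5787 m
residual clearance needed = 0.0400+0.0300+0.0500 = 0.1200 m
sum ≈ 0.1600+0.3333+0.5787+0.1200 ≈ 1.1920 m = S ✓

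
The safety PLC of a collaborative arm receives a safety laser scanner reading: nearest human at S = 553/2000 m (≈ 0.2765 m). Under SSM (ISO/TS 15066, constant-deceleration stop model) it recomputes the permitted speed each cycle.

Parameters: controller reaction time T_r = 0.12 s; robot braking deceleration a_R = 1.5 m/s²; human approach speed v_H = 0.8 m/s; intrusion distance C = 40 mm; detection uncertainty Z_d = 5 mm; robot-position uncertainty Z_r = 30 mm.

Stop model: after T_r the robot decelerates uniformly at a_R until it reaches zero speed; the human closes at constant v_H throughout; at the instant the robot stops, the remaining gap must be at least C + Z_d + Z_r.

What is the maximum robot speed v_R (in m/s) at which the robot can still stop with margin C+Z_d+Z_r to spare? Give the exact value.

v_R_max = 3/20 m/s = 0.1500 m/s

at the boundary: (1/3)·v² + (49/75)·v + (-211/2000) = 0
  disc = (49/75)² − 4·(1/3)·(-211/2000) = 12769/22500 ; √disc = 113/150
  v_R = (−(49/75) + 113/150) / (2·(1/3)) = 3/20 m/s
check:
stop time T_s = (3/20)/(3/2) = 0.1000 s
robot covers v_R·T_r = 0.1500·0.1200 = 0.0180 m before braking
robot covers 0.1500·0.1000 − ½·1.5000·0.1000² = 0.0075 m while stopping
human over T_r+T_s: 0.8000·(0.1200+0.1000) = 0.1760 m
C+Z_d+Z_r = 0.0400+0.0050+0.0300 = 0.0750 m
sum ≈ 0.0180+0.0075+0.1760+0.0750 ≈ 0.2765 m = S ✓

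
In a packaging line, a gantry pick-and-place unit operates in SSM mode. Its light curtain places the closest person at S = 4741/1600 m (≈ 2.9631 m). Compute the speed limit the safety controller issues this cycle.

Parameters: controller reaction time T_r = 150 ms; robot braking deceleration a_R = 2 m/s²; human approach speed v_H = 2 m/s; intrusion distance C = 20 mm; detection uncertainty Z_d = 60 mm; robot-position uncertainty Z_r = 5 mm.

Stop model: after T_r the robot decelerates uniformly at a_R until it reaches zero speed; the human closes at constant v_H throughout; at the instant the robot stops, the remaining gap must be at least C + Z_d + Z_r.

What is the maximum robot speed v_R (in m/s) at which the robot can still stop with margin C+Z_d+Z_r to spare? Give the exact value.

v_R_max = 33/20 m/s = 1.6500 m/s

quadratic (1/4)·v² + (23/20)·v + (-165/64) = 0
  disc = (23/20)² − 4·(1/4)·(-165/64) = 6241/1600 ; √disc = 79/40
  v_R = (−(23/20) + 79/40) / (2·(1/4)) = 33/20 m/s
check:
stop time T_s = (33/20)/2 = 0.8250 s
robot covers v_R·T_r = 1.6500·0.1500 = 0.2475 m before braking
robot covers 1.6500·0.8250 − ½·2.0000·0.8250² = 0.6806 m while stopping
human closes 2.0000·0.9750 = 1.9500 m
margins: 0.0200+0.0600+0.0050 = 0.0850 m
sum ≈ 0.2475+0.6806+1.9500+0.0850 ≈ 2.9631 m = S ✓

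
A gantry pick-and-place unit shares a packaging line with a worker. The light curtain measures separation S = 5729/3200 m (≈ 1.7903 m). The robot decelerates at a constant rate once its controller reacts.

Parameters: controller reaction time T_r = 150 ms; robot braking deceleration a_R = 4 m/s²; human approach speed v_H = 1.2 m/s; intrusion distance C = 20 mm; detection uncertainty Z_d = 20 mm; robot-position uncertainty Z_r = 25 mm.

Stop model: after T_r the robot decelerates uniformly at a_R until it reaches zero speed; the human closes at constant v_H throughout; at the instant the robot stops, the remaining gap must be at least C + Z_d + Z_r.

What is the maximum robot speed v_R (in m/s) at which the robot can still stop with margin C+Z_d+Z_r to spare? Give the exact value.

quadratic (1/8)·v² + (9/20)·v + (-989/640) = 0
  disc = (9/20)² − 4·(1/8)·(-989/640) = 6241/6400 ; √disc = 79/80
  v_R = (−(9/20) + 79/80) / (2·(1/8)) = 43/20 m/s
check:
stop time T_s = (43/20)/4 = 0.5375 s
robot in T_r: 2.1500·0.1500 = 0.3225 m
robot covers 2.1500·0.5375 − ½·4.0000·0.5375² = 0.5778 m while stopping
human closes 1.2000·0.6875 = 0.8250 m
residual clearance needed = 0.0200+0.0200+0.0250 = 0.0650 m
sum ≈ 0.3225+0.5778+0.8250+0.0650 ≈ 1.7903 m = S ✓

v_R_max = 43/20 m/s = 2.1500 m/s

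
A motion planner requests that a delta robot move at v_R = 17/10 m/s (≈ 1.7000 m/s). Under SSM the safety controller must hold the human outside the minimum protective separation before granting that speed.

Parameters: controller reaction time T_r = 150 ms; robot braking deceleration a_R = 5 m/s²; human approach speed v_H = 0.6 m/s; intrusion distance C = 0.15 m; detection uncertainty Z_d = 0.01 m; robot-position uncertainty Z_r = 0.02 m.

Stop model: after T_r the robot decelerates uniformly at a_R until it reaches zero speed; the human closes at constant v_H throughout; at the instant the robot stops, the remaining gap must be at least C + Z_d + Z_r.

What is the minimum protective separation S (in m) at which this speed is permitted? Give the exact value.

S_min = 509/500 m = 1.0180 m

T_s = v_R/a_R = (17/10)/5 = 0.3400 s
robot in T_r: 1.7000·0.1500 = 0.2550 m
robot covers 1.7000·0.3400 − ½·5.0000·0.3400² = 0.2890 m while stopping
human closes 0.6000·0.4900 = 0.2940 m
residual clearance needed = 0.1500+0.0100+0.0200 = 0.1800 m
S_min ≈ 0.2550+0.2890+0.2940+0.1800  ⇒  S_min = 509/500 m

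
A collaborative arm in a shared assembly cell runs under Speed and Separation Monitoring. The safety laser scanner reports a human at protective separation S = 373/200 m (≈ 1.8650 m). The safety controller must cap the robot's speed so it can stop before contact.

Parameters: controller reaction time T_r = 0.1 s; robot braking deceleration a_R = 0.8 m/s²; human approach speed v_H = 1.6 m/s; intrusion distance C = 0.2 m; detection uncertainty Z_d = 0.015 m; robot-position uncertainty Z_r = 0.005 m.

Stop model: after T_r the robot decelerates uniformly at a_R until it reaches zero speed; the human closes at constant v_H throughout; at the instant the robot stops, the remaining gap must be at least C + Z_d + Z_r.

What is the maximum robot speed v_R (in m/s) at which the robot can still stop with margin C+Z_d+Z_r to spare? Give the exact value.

at the boundary: (5/8)·v² + (21/10)·v + (-297/200) = 0
  disc = (21/10)² − 4·(5/8)·(-297/200) = 3249/400 ; √disc = 57/20
  v_R = (−(21/10) + 57/20) / (2·(5/8)) = 3/5 m/s
check:
T_s = v_R/a_R = (3/5)/(4/5) = 0.7500 s
reaction-phase robot travel = 0.6000·0.1000 = 0.0600 m
robot under decel: 0.6000²/(2·0.8000) = 0.2250 m
human over T_r+T_s: 1.6000·(0.1000+0.7500) = 1.3600 m
margins: 0.2000+0.0150+0.0050 = 0.2200 m
sum ≈ 0.0600+0.2250+1.3600+0.2200 ≈ 1.8650 m = S ✓

v_R_max = 3/5 m/s = 0.6000 m/s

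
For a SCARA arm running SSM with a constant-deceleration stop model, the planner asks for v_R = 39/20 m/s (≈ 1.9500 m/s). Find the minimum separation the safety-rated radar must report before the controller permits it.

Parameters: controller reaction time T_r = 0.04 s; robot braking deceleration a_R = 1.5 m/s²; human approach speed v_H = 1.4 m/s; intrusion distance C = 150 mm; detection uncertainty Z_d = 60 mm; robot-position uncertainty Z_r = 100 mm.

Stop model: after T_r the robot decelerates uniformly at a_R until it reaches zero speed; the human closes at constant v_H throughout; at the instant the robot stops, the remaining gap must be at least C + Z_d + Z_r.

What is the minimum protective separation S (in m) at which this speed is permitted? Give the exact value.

T_s = v_R/a_R = (39/20)/(3/2) = 1.3000 s
robot covers v_R·T_r = 1.9500·0.0400 = 0.0780 m before braking
braking distance = 1.9500²/(2·1.5000) = 1.2675 m
human closes 1.4000·1.3400 = 1.8760 m
C+Z_d+Z_r = 0.1500+0.0600+0.1000 = 0.3100 m
S_min ≈ 0.0780+1.2675+1.8760+0.3100  ⇒  S_min = 7063/2000 m

S_min = 7063/2000 m = 3.5315 m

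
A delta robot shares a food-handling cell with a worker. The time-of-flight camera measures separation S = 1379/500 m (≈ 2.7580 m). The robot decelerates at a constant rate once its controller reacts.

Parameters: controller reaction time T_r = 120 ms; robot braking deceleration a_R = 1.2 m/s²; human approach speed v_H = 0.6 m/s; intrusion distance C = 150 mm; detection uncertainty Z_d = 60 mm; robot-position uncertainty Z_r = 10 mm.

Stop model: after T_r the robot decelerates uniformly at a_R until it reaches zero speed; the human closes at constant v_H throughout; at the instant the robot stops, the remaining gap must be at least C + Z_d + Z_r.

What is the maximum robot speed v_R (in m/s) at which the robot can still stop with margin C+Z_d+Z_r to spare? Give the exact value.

v_R_max = 9/5 m/s = 1.8000 m/s

quadratic (5/12)·v² + (31/50)·v + (-1233/500) = 0
  disc = (31/50)² − 4·(5/12)·(-1233/500) = 2809/625 ; √disc = 53/25
  v_R = (−(31/50) + 53/25) / (2·(5/12)) = 9/5 m/s
check:
braking lasts T_s = (9/5)/(6/5) = 1.5000 s
reaction-phase robot travel = 1.8000·0.1200 = 0.2160 m
robot covers 1.8000·1.5000 − ½·1.2000·1.5000² = 1.3500 m while stopping
person approaches 0.6000·(0.1200+1.5000) = 0.9720 m
margins: 0.1500+0.0600+0.0100 = 0.2200 m
sum ≈ 0.2160+1.3500+0.9720+0.2200 ≈ 2.7580 m = S ✓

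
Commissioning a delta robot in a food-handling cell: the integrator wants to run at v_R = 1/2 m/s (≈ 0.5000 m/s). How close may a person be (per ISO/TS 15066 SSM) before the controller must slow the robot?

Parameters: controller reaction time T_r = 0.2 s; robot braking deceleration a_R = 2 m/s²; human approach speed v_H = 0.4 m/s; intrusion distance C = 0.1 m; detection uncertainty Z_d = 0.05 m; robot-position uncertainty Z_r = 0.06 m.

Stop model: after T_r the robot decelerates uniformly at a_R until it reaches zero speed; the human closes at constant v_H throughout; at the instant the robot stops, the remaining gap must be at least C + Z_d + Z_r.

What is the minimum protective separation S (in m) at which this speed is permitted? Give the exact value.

braking lasts T_s = (1/2)/2 = 0.2500 s
robot covers v_R·T_r = 0.5000·0.2000 = 0.1000 m before braking
robot under decel: 0.5000²/(2·2.0000) = 0.0625 m
person approaches 0.4000·(0.2000+0.2500) = 0.1800 m
margins: 0.1000+0.0500+0.0600 = 0.2100 m
S_min ≈ 0.1000+0.0625+0.1800+0.2100  ⇒  S_min = 221/400 m

S_min = 221/400 m = 0.5525 m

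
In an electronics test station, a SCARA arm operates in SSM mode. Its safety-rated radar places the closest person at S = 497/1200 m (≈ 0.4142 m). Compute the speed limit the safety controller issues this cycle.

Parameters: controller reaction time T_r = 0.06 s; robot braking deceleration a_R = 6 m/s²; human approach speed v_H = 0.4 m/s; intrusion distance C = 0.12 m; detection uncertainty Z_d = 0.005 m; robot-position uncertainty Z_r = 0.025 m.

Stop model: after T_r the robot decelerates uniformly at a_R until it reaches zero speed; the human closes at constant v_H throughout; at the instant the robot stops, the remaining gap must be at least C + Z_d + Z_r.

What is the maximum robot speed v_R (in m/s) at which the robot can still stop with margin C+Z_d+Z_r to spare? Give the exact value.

v_R_max = 11/10 m/s = 1.1000 m/s

quadratic (1/12)·v² + (19/150)·v + (-1441/6000) = 0
  disc = (19/150)² − 4·(1/12)·(-1441/6000) = 961/10000 ; √disc = 31/100
  v_R = (−(19/150) + 31/100) / (2·(1/12)) = 11/10 m/s
check:
T_s = v_R/a_R = (11/10)/6 = 0.1833 s
robot in T_r: 1.1000·0.0600 = 0.0660 m
robot under decel: 1.1000²/(2·6.0000) = 0.1008 m
human over T_r+T_s: 0.4000·(0.0600+0.1833) = 0.0973 m
residual clearance needed = 0.1200+0.0050+0.0250 = 0.1500 m
sum ≈ 0.0660+0.1008+0.0973+0.1500 ≈ 0.4142 m = S ✓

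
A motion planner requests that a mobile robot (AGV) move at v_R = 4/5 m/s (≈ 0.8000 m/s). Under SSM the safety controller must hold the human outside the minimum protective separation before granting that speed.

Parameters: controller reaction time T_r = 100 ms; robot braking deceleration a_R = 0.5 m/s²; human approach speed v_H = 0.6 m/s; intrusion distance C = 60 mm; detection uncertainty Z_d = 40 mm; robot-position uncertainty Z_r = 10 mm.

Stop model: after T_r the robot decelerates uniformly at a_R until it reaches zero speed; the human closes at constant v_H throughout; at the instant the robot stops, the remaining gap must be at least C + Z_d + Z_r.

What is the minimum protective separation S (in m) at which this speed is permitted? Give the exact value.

S_min = 37/20 m = 1.8500 m

braking lasts T_s = (4/5)/(1/2) = 1.6000 s
robot covers v_R·T_r = 0.8000·0.1000 = 0.0800 m before braking
robot under decel: 0.8000²/(2·0.5000) = 0.6400 m
human over T_r+T_s: 0.6000·(0.1000+1.6000) = 1.0200 m
C+Z_d+Z_r = 0.0600+0.0400+0.0100 = 0.1100 m
S_min ≈ 0.0800+0.6400+1.0200+0.1100  ⇒  S_min = 37/20 m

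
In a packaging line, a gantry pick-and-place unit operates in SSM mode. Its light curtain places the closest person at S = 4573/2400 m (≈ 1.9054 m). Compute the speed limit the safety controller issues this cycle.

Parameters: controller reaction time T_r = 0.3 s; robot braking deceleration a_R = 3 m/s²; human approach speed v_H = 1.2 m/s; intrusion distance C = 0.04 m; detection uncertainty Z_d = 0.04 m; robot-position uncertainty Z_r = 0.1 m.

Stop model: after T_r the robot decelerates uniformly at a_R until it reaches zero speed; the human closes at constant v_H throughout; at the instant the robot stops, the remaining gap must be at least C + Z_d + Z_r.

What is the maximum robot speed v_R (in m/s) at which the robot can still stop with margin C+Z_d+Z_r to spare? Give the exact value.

quadratic (1/6)·v² + (7/10)·v + (-3277/2400) = 0
  disc = (7/10)² − 4·(1/6)·(-3277/2400) = 5041/3600 ; √disc = 71/60
  v_R = (−(7/10) + 71/60) / (2·(1/6)) = 29/20 m/s
check:
T_s = v_R/a_R = (29/20)/3 = 0.4833 s
robot in T_r: 1.4500·0.3000 = 0.4350 m
robot covers 1.4500·0.4833 − ½·3.0000·0.4833² = 0.3504 m while stopping
person approaches 1.2000·(0.3000+0.4833) = 0.9400 m
C+Z_d+Z_r = 0.0400+0.0400+0.1000 = 0.1800 m
sum ≈ 0.4350+0.3504+0.9400+0.1800 ≈ 1.9054 m = S ✓

v_R_max = 29/20 m/s = 1.4500 m/s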